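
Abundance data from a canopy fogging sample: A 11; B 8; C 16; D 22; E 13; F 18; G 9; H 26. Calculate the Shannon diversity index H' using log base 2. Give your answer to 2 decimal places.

Total N = 11+8+16+22+13+18+9+26 = 123, so the proportions are 0.0894, 0.065, 0.1301, 0.1789, 0.1057, 0.1463, 0.0732, 0.2114 (working shown to 4 dp, full precision carried).
Each pᵢ log₂ pᵢ term: 0.0894×(-3.4831)=-0.3115, 0.065×(-3.9425)=-0.2564, 0.1301×(-2.9425)=-0.3828, 0.1789×(-2.4831)=-0.4441, 0.1057×(-3.2421)=-0.3427, 0.1463×(-2.7726)=-0.4057, 0.0732×(-3.7726)=-0.2760, 0.2114×(-2.2421)=-0.4739.
Sum = -2.8932, so H' = 2.89.

2.89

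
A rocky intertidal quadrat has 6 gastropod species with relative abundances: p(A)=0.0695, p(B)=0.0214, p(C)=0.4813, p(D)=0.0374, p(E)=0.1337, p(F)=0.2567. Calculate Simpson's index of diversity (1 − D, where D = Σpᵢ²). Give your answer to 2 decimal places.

0.68

D = 0.0695² + 0.0214² + 0.4813² + 0.0374² + 0.1337² + 0.2567² = 0.0048 + 0.0005 + 0.2316 + 0.0014 + 0.0179 + 0.0659 = 0.3221 (working shown to 4 dp, full precision carried).
So 1 − D = 0.6779, i.e. 0.68 to 2 decimal places.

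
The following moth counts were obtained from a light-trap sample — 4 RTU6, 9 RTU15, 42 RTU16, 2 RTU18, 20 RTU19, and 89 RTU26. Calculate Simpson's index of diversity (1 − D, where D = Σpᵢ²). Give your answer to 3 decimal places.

Total N = 4+9+42+2+20+89 = 166, so the proportions are 0.0241, 0.05422, 0.25301, 0.01205, 0.12048, 0.53614 (working shown to 5 dp, full precision carried).
D = 0.0241² + 0.05422² + 0.25301² + 0.01205² + 0.12048² + 0.53614² = 0.00058 + 0.00294 + 0.06402 + 0.00015 + 0.01452 + 0.28745 = 0.36965.
So 1 − D = 0.63035, i.e. 0.630 to 3 decimal places.

0.630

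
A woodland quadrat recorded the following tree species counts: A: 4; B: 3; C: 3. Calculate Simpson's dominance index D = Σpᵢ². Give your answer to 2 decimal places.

Total N = 4+3+3 = 10, so the proportions are 0.4, 0.3, 0.3 (working shown to 4 dp, full precision carried).
D = 0.4² + 0.3² + 0.3² = 0.1600 + 0.0900 + 0.0900 = 0.3400.
To 2 decimal places, D = 0.34.

0.34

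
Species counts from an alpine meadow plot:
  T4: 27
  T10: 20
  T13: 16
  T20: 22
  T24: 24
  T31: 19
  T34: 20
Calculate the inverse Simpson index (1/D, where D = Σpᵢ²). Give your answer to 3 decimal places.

Total N = 27+20+16+22+24+19+20 = 148, so the proportions are 0.1824324, 0.1351351, 0.1081081, 0.1486486, 0.1621622, 0.1283784, 0.1351351 (working shown to 7 dp, full precision carried).
D = 0.1824324² + 0.1351351² + 0.1081081² + 0.1486486² + 0.1621622² + 0.1283784² + 0.1351351² = 0.0332816 + 0.0182615 + 0.0116874 + 0.0220964 + 0.0262966 + 0.0164810 + 0.0182615 = 0.1463660.
So 1/D = 6.83219, i.e. 6.832 to 3 decimal places.

6.832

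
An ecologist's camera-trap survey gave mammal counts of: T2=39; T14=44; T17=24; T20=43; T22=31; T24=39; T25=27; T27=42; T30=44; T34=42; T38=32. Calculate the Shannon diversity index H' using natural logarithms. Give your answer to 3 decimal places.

Total N = 39+44+24+43+31+39+27+42+44+42+32 = 407, so the proportions are 0.09582, 0.10811, 0.05897, 0.10565, 0.07617, 0.09582, 0.06634, 0.10319, 0.10811, 0.10319, 0.07862 (working shown to 5 dp, full precision carried).
Each pᵢ ln pᵢ term: 0.09582×(-2.34525)=-0.22473, 0.10811×(-2.22462)=-0.24050, 0.05897×(-2.83076)=-0.16692, 0.10565×(-2.24761)=-0.23746, 0.07617×(-2.57483)=-0.19612, 0.09582×(-2.34525)=-0.22473, 0.06634×(-2.71298)=-0.17998, 0.10319×(-2.27114)=-0.23437, 0.10811×(-2.22462)=-0.24050, 0.10319×(-2.27114)=-0.23437, 0.07862×(-2.54308)=-0.19995.
Sum = -2.37962, so H' = 2.380.

2.380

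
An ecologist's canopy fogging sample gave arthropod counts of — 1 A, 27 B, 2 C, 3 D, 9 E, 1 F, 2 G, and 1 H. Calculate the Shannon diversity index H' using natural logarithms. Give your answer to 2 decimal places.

1.33

Total N = 1+27+2+3+9+1+2+1 = 46, so the proportions are 0.0217, 0.587, 0.0435, 0.0652, 0.1957, 0.0217, 0.0435, 0.0217 (working shown to 4 dp, full precision carried).
Each pᵢ ln pᵢ term: 0.0217×(-3.8286)=-0.0832, 0.587×(-0.5328)=-0.3127, 0.0435×(-3.1355)=-0.1363, 0.0652×(-2.7300)=-0.1780, 0.1957×(-1.6314)=-0.3192, 0.0217×(-3.8286)=-0.0832, 0.0435×(-3.1355)=-0.1363, 0.0217×(-3.8286)=-0.0832.
Sum = -1.3323, so H' = 1.33.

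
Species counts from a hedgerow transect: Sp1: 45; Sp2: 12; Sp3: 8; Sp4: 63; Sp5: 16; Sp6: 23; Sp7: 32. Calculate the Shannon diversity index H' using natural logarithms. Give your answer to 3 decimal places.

Total N = 45+12+8+63+16+23+32 = 199, so the proportions are 0.22613, 0.0603, 0.0402, 0.31658, 0.0804, 0.11558, 0.1608 (working shown to 5 dp, full precision carried).
Each pᵢ ln pᵢ term: 0.22613×(-1.48664)=-0.33618, 0.0603×(-2.80840)=-0.16935, 0.0402×(-3.21386)=-0.12920, 0.31658×(-1.15017)=-0.36412, 0.0804×(-2.52072)=-0.20267, 0.11558×(-2.15781)=-0.24940, 0.1608×(-1.82757)=-0.29388.
Sum = -1.74480, so H' = 1.745.

1.745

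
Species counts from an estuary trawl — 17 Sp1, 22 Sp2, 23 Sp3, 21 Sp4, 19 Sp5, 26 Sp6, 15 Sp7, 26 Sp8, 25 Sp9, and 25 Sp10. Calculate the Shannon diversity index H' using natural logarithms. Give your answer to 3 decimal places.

Total N = 17+22+23+21+19+26+15+26+25+25 = 219, so the proportions are 0.07763, 0.10046, 0.10502, 0.09589, 0.08676, 0.11872, 0.06849, 0.11872, 0.11416, 0.11416 (working shown to 5 dp, full precision carried).
Each pᵢ ln pᵢ term: 0.07763×(-2.55586)=-0.19840, 0.10046×(-2.29803)=-0.23085, 0.10502×(-2.25358)=-0.23668, 0.09589×(-2.34455)=-0.22482, 0.08676×(-2.44463)=-0.21209, 0.11872×(-2.13098)=-0.25299, 0.06849×(-2.68102)=-0.18363, 0.11872×(-2.13098)=-0.25299, 0.11416×(-2.17020)=-0.24774, 0.11416×(-2.17020)=-0.24774.
Sum = -2.28794, so H' = 2.288.

2.288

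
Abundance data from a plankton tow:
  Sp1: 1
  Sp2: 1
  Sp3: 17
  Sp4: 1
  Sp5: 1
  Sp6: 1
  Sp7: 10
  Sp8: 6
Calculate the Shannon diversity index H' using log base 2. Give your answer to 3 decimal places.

Total N = 1+1+17+1+1+1+10+6 = 38, so the proportions are 0.02632, 0.02632, 0.44737, 0.02632, 0.02632, 0.02632, 0.26316, 0.15789 (working shown to 5 dp, full precision carried).
Each pᵢ log₂ pᵢ term: 0.02632×(-5.24793)=-0.13810, 0.02632×(-5.24793)=-0.13810, 0.44737×(-1.16046)=-0.51916, 0.02632×(-5.24793)=-0.13810, 0.02632×(-5.24793)=-0.13810, 0.02632×(-5.24793)=-0.13810, 0.26316×(-1.92600)=-0.50684, 0.15789×(-2.66297)=-0.42047.
Sum = -2.13698, so H' = 2.137.

2.137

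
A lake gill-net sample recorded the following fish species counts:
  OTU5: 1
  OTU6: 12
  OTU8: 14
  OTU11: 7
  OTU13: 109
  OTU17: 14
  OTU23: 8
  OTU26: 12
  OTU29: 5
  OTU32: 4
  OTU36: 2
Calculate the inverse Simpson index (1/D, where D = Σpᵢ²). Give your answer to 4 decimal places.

Total N = 1+12+14+7+109+14+8+12+5+4+2 = 188, so the proportions are 0.0053191, 0.0638298, 0.0744681, 0.037234, 0.5797872, 0.0744681, 0.0425532, 0.0638298, 0.0265957, 0.0212766, 0.0106383 (working shown to 7 dp, full precision carried).
D = 0.0053191² + 0.0638298² + 0.0744681² + 0.037234² + 0.5797872² + 0.0744681² + 0.0425532² + 0.0638298² + 0.0265957² + 0.0212766² + 0.0106383² = 0.0000283 + 0.0040742 + 0.0055455 + 0.0013864 + 0.3361532 + 0.0055455 + 0.0018108 + 0.0040742 + 0.0007073 + 0.0004527 + 0.0001132 = 0.3598914.
So 1/D = 2.778616, i.e. 2.7786 to 4 decimal places.

2.7786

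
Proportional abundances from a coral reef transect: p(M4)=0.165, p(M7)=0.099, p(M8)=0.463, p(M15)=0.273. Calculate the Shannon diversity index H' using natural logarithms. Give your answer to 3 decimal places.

1.237

Each pᵢ ln pᵢ term (working shown to 5 dp, full precision carried): 0.165×(-1.80181)=-0.29730, 0.099×(-2.31264)=-0.22895, 0.463×(-0.77003)=-0.35652, 0.273×(-1.29828)=-0.35443.
Sum = -1.23720, so H' = 1.237.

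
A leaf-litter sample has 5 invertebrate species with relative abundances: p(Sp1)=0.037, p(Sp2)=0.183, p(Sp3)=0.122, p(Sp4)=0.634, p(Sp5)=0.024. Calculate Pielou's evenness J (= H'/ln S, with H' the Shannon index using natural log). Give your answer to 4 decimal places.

0.6635

H' = −Σ pᵢ ln pᵢ = −((-0.121983) + (-0.310783) + (-0.256656) + (-0.288918) + (-0.089513)) = 1.067852 (working shown to 6 dp, full precision carried).
With S = 5 species, ln S = 1.609438, so J = 1.067852/1.609438 = 0.663494, i.e. 0.6635 to 4 decimal places.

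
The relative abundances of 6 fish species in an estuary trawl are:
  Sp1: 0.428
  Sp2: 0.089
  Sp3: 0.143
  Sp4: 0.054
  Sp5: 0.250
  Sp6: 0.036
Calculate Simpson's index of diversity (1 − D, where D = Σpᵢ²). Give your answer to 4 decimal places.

0.7217

D = 0.428² + 0.089² + 0.143² + 0.054² + 0.25² + 0.036² = 0.183184 + 0.007921 + 0.020449 + 0.002916 + 0.062500 + 0.001296 = 0.278266 (working shown to 6 dp, full precision carried).
So 1 − D = 0.721734, i.e. 0.7217 to 4 decimal places.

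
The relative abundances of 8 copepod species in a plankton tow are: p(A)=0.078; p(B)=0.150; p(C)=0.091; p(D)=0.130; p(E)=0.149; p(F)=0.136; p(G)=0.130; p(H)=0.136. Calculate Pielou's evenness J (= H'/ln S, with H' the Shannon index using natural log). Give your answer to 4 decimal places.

H' = −Σ pᵢ ln pᵢ = −((-0.198982) + (-0.284568) + (-0.218118) + (-0.265229) + (-0.283668) + (-0.271334) + (-0.265229) + (-0.271334)) = 2.058459 (working shown to 6 dp, full precision carried).
With S = 8 species, ln S = 2.079442, so J = 2.058459/2.079442 = 0.989910, i.e. 0.9899 to 4 decimal places.

0.9899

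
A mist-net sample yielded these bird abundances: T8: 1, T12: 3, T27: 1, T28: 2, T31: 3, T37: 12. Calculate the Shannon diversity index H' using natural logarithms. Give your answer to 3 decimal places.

Total N = 1+3+1+2+3+12 = 22, so the proportions are 0.04545, 0.13636, 0.04545, 0.09091, 0.13636, 0.54545 (working shown to 5 dp, full precision carried).
Each pᵢ ln pᵢ term: 0.04545×(-3.09104)=-0.14050, 0.13636×(-1.99243)=-0.27170, 0.04545×(-3.09104)=-0.14050, 0.09091×(-2.39790)=-0.21799, 0.13636×(-1.99243)=-0.27170, 0.54545×(-0.60614)=-0.33062.
Sum = -1.37300, so H' = 1.373.

1.373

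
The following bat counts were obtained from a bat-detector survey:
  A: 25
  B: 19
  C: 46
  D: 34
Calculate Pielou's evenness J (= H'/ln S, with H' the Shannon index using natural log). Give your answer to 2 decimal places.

Total N = 25+19+46+34 = 124, so the proportions are 0.2016, 0.1532, 0.371, 0.2742 (working shown to 4 dp, full precision carried).
H' = −Σ pᵢ ln pᵢ = −((-0.3229) + (-0.2874) + (-0.3679) + (-0.3548)) = 1.3329.
With S = 4 species, ln S = 1.3863, so J = 1.3329/1.3863 = 0.9615, i.e. 0.96 to 2 decimal places.

0.96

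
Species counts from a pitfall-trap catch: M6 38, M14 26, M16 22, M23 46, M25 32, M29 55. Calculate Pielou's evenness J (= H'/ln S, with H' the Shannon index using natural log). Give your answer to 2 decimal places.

Total N = 38+26+22+46+32+55 = 219, so the proportions are 0.1735, 0.1187, 0.1005, 0.21, 0.1461, 0.2511 (working shown to 4 dp, full precision carried).
H' = −Σ pᵢ ln pᵢ = −((-0.3039) + (-0.2530) + (-0.2309) + (-0.3278) + (-0.2810) + (-0.3470)) = 1.7436.
With S = 6 species, ln S = 1.7918, so J = 1.7436/1.7918 = 0.9731, i.e. 0.97 to 2 decimal places.

0.97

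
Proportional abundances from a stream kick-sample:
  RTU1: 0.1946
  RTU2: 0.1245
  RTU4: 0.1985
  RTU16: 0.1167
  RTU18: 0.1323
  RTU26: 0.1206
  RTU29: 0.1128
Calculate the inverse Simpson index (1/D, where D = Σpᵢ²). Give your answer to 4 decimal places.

6.6154

D = 0.1946² + 0.1245² + 0.1985² + 0.1167² + 0.1323² + 0.1206² + 0.1128² = 0.03786916 + 0.01550025 + 0.03940225 + 0.01361889 + 0.01750329 + 0.01454436 + 0.01272384 = 0.15116204 (working shown to 8 dp, full precision carried).
So 1/D = 6.615417, i.e. 6.6154 to 4 decimal places.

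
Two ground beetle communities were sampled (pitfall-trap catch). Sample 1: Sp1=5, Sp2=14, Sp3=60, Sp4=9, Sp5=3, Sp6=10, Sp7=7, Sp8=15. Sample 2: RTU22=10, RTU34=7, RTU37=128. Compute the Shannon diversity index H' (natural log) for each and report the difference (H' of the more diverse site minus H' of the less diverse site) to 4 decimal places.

1.1926

Sample 1: N=123, proportions 0.0406504, 0.1138211, 0.4878049, 0.0731707, 0.0243902, 0.0813008, 0.0569106, 0.1219512, giving H' = 1.6333754 (working shown to 7 dp, full precision carried).
Sample 2: N=145, proportions 0.0689655, 0.0482759, 0.8827586, giving H' = 0.4408227.
Difference = |1.6333754 − 0.4408227| = 1.1925527, i.e. 1.1926 to 4 decimal places.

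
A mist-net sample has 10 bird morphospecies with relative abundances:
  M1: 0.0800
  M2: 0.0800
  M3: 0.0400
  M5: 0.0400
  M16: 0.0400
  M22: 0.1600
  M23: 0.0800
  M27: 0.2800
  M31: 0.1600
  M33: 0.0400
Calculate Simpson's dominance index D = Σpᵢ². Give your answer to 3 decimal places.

D = 0.08² + 0.08² + 0.04² + 0.04² + 0.04² + 0.16² + 0.08² + 0.28² + 0.16² + 0.04² = 0.00640 + 0.00640 + 0.00160 + 0.00160 + 0.00160 + 0.02560 + 0.00640 + 0.07840 + 0.02560 + 0.00160 = 0.15520 (working shown to 5 dp, full precision carried).
To 3 decimal places, D = 0.155.

0.155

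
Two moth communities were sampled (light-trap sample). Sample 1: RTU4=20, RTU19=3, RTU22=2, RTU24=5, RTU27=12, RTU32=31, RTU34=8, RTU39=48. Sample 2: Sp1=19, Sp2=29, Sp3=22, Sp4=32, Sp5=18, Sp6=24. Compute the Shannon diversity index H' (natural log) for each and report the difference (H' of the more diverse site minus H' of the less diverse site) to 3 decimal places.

0.099

Sample 1: N=129, proportions 0.15504, 0.02326, 0.0155, 0.03876, 0.09302, 0.24031, 0.06202, 0.37209, giving H' = 1.67090 (working shown to 5 dp, full precision carried).
Sample 2: N=144, proportions 0.13194, 0.20139, 0.15278, 0.22222, 0.125, 0.16667, giving H' = 1.76980.
Difference = |1.67090 − 1.76980| = 0.09890, i.e. 0.099 to 3 decimal places.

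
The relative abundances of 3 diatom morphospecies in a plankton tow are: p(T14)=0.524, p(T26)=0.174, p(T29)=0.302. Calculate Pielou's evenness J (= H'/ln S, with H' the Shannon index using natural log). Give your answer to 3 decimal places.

0.914

H' = −Σ pᵢ ln pᵢ = −((-0.33864) + (-0.30427) + (-0.36159)) = 1.00451 (working shown to 5 dp, full precision carried).
With S = 3 species, ln S = 1.09861, so J = 1.00451/1.09861 = 0.91434, i.e. 0.914 to 3 decimal places.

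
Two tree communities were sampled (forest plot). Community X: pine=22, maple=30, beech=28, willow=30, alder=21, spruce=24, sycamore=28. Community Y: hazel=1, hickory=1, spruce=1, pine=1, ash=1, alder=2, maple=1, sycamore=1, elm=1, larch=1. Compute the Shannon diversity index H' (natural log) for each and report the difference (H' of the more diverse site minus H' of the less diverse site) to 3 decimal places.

Community X: N=183, proportions 0.12022, 0.16393, 0.15301, 0.16393, 0.11475, 0.13115, 0.15301, giving H' = 1.93688 (working shown to 5 dp, full precision carried).
Community Y: N=11, proportions 0.09091, 0.09091, 0.09091, 0.09091, 0.09091, 0.18182, 0.09091, 0.09091, 0.09091, 0.09091, giving H' = 2.27187.
Difference = |1.93688 − 2.27187| = 0.33499, i.e. 0.335 to 3 decimal places.

0.335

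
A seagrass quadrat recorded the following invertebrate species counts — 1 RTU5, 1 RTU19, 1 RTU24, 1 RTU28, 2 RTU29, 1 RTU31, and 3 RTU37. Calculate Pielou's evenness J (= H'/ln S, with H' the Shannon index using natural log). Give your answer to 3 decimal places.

Total N = 1+1+1+1+2+1+3 = 10, so the proportions are 0.1, 0.1, 0.1, 0.1, 0.2, 0.1, 0.3 (working shown to 5 dp, full precision carried).
H' = −Σ pᵢ ln pᵢ = −((-0.23026) + (-0.23026) + (-0.23026) + (-0.23026) + (-0.32189) + (-0.23026) + (-0.36119)) = 1.83437.
With S = 7 species, ln S = 1.94591, so J = 1.83437/1.94591 = 0.94268, i.e. 0.943 to 3 decimal places.

0.943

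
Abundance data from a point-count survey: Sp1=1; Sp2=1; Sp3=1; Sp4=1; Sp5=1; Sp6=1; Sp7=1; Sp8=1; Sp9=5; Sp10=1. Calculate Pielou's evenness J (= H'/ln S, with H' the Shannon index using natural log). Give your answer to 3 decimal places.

0.896

Total N = 1+1+1+1+1+1+1+1+5+1 = 14, so the proportions are 0.071429, 0.071429, 0.071429, 0.071429, 0.071429, 0.071429, 0.071429, 0.071429, 0.357143, 0.071429 (working shown to 6 dp, full precision carried).
H' = −Σ pᵢ ln pᵢ = −((-0.188504) + (-0.188504) + (-0.188504) + (-0.188504) + (-0.188504) + (-0.188504) + (-0.188504) + (-0.188504) + (-0.367721) + (-0.188504)) = 2.064258.
With S = 10 species, ln S = 2.302585, so J = 2.064258/2.302585 = 0.896496, i.e. 0.896 to 3 decimal places.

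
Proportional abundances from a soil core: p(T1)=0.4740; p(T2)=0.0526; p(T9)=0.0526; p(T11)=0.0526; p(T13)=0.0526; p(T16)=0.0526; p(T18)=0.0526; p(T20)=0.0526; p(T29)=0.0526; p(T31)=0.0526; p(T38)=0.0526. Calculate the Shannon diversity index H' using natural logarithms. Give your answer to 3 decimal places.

Each pᵢ ln pᵢ term (working shown to 5 dp, full precision carried): 0.474×(-0.74655)=-0.35386, 0.0526×(-2.94504)=-0.15491, 0.0526×(-2.94504)=-0.15491, 0.0526×(-2.94504)=-0.15491, 0.0526×(-2.94504)=-0.15491, 0.0526×(-2.94504)=-0.15491, 0.0526×(-2.94504)=-0.15491, 0.0526×(-2.94504)=-0.15491, 0.0526×(-2.94504)=-0.15491, 0.0526×(-2.94504)=-0.15491, 0.0526×(-2.94504)=-0.15491.
Sum = -1.90295, so H' = 1.903.

1.903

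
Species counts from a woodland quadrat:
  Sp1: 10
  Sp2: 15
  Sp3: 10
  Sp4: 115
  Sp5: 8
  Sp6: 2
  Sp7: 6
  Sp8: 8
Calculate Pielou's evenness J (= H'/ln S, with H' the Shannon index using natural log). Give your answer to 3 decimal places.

Total N = 10+15+10+115+8+2+6+8 = 174, so the proportions are 0.05747, 0.08621, 0.05747, 0.66092, 0.04598, 0.01149, 0.03448, 0.04598 (working shown to 5 dp, full precision carried).
H' = −Σ pᵢ ln pᵢ = −((-0.16416) + (-0.21129) + (-0.16416) + (-0.27370) + (-0.14159) + (-0.05133) + (-0.11611) + (-0.14159)) = 1.26395.
With S = 8 species, ln S = 2.07944, so J = 1.26395/2.07944 = 0.60783, i.e. 0.608 to 3 decimal places.

0.608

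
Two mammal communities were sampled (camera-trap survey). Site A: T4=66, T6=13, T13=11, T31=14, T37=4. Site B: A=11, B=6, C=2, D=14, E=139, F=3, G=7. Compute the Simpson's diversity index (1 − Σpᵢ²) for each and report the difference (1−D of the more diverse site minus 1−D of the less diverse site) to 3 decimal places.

0.179

Site A: N=108, proportions 0.611111, 0.12037, 0.101852, 0.12963, 0.037037, giving 1−D = 0.583505 (working shown to 6 dp, full precision carried).
Site B: N=182, proportions 0.06044, 0.032967, 0.010989, 0.076923, 0.763736, 0.016484, 0.038462, giving 1−D = 0.404178.
Difference = |0.583505 − 0.404178| = 0.179327, i.e. 0.179 to 3 decimal places.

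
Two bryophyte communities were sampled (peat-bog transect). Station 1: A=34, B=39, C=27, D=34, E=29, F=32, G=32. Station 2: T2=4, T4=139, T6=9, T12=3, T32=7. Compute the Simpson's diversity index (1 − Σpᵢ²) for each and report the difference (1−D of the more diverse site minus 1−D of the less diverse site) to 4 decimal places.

0.5975

Station 1: N=227, proportions 0.14978, 0.171806, 0.118943, 0.14978, 0.127753, 0.140969, 0.140969, giving 1−D = 0.855402 (working shown to 6 dp, full precision carried).
Station 2: N=162, proportions 0.024691, 0.858025, 0.055556, 0.018519, 0.04321, giving 1−D = 0.257888.
Difference = |0.855402 − 0.257888| = 0.597514, i.e. 0.5975 to 4 decimal places.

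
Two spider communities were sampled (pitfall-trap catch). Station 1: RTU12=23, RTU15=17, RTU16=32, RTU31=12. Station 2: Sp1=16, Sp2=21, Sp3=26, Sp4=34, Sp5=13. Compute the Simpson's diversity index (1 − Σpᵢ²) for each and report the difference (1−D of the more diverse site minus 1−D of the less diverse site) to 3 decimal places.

0.058

Station 1: N=84, proportions 0.2738095, 0.202381, 0.3809524, 0.1428571, giving 1−D = 0.7185374 (working shown to 7 dp, full precision carried).
Station 2: N=110, proportions 0.1454545, 0.1909091, 0.2363636, 0.3090909, 0.1181818, giving 1−D = 0.7770248.
Difference = |0.7185374 − 0.7770248| = 0.0584874, i.e. 0.058 to 3 decimal places.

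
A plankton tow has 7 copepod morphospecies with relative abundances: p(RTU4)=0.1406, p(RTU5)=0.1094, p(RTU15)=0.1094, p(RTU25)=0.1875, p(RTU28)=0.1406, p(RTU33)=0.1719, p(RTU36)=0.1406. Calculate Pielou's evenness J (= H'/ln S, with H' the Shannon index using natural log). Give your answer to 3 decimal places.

0.991

H' = −Σ pᵢ ln pᵢ = −((-0.27583) + (-0.24207) + (-0.24207) + (-0.31387) + (-0.27583) + (-0.30269) + (-0.27583)) = 1.92821 (working shown to 5 dp, full precision carried).
With S = 7 species, ln S = 1.94591, so J = 1.92821/1.94591 = 0.99090, i.e. 0.991 to 3 decimal places.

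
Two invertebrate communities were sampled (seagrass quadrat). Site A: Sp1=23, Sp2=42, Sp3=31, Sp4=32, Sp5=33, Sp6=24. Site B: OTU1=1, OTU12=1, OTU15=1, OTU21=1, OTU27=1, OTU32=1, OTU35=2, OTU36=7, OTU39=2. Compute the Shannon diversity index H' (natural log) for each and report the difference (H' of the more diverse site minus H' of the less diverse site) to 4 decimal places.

Site A: N=185, proportions 0.124324, 0.227027, 0.167568, 0.172973, 0.178378, 0.12973, giving H' = 1.771093 (working shown to 6 dp, full precision carried).
Site B: N=17, proportions 0.058824, 0.058824, 0.058824, 0.058824, 0.058824, 0.058824, 0.117647, 0.411765, 0.117647, giving H' = 1.868863.
Difference = |1.771093 − 1.868863| = 0.097770, i.e. 0.0978 to 4 decimal places.

0.0978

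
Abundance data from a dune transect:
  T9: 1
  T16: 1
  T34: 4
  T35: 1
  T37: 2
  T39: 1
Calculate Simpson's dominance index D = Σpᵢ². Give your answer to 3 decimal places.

0.240

Total N = 1+1+4+1+2+1 = 10, so the proportions are 0.1, 0.1, 0.4, 0.1, 0.2, 0.1 (working shown to 5 dp, full precision carried).
D = 0.1² + 0.1² + 0.4² + 0.1² + 0.2² + 0.1² = 0.01000 + 0.01000 + 0.16000 + 0.01000 + 0.04000 + 0.01000 = 0.24000.
To 3 decimal places, D = 0.240.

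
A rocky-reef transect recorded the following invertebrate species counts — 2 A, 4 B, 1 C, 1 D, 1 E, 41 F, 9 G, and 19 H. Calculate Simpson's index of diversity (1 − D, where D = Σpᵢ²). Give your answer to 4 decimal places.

0.6473

Total N = 2+4+1+1+1+41+9+19 = 78, so the proportions are 0.025641, 0.051282, 0.012821, 0.012821, 0.012821, 0.525641, 0.115385, 0.24359 (working shown to 6 dp, full precision carried).
D = 0.025641² + 0.051282² + 0.012821² + 0.012821² + 0.012821² + 0.525641² + 0.115385² + 0.24359² = 0.000657 + 0.002630 + 0.000164 + 0.000164 + 0.000164 + 0.276298 + 0.013314 + 0.059336 = 0.352728.
So 1 − D = 0.647272, i.e. 0.6473 to 4 decimal places.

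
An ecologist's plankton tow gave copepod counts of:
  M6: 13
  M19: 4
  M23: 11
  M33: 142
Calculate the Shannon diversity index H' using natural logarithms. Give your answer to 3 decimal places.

Total N = 13+4+11+142 = 170, so the proportions are 0.07647, 0.02353, 0.06471, 0.83529 (working shown to 5 dp, full precision carried).
Each pᵢ ln pᵢ term: 0.07647×(-2.57085)=-0.19659, 0.02353×(-3.74950)=-0.08822, 0.06471×(-2.73790)=-0.17716, 0.83529×(-0.17997)=-0.15033.
Sum = -0.61231, so H' = 0.612.

0.612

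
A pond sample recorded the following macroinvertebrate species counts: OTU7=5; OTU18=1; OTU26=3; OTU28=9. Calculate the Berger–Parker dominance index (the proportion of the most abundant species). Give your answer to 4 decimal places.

0.5000

Total N = 5+1+3+9 = 18, so the proportions are 0.277778, 0.055556, 0.166667, 0.5 (working shown to 6 dp, full precision carried).
The largest proportion is 0.5, i.e. d = 0.5000 to 4 decimal places.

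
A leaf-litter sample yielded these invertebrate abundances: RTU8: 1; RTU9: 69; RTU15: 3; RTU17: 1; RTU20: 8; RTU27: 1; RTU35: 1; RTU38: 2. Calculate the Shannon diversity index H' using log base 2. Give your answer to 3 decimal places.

1.168

Total N = 1+69+3+1+8+1+1+2 = 86, so the proportions are 0.01163, 0.80233, 0.03488, 0.01163, 0.09302, 0.01163, 0.01163, 0.02326 (working shown to 5 dp, full precision carried).
Each pᵢ log₂ pᵢ term: 0.01163×(-6.42626)=-0.07472, 0.80233×(-0.31774)=-0.25493, 0.03488×(-4.84130)=-0.16888, 0.01163×(-6.42626)=-0.07472, 0.09302×(-3.42626)=-0.31872, 0.01163×(-6.42626)=-0.07472, 0.01163×(-6.42626)=-0.07472, 0.02326×(-5.42626)=-0.12619.
Sum = -1.16762, so H' = 1.168.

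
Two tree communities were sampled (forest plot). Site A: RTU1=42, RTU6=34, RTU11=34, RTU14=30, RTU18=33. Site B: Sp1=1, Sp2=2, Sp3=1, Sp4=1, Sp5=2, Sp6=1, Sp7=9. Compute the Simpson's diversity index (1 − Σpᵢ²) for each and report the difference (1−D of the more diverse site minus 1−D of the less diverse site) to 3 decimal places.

0.119

Site A: N=173, proportions 0.24277, 0.19653, 0.19653, 0.17341, 0.19075, giving 1−D = 0.79735 (working shown to 5 dp, full precision carried).
Site B: N=17, proportions 0.05882, 0.11765, 0.05882, 0.05882, 0.11765, 0.05882, 0.52941, giving 1−D = 0.67820.
Difference = |0.79735 − 0.67820| = 0.11915, i.e. 0.119 to 3 decimal places.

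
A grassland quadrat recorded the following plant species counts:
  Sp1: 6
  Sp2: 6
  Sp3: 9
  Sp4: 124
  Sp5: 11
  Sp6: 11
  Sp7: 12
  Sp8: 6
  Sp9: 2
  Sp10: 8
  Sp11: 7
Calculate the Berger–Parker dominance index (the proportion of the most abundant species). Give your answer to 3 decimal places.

0.614

Total N = 6+6+9+124+11+11+12+6+2+8+7 = 202, so the proportions are 0.0297, 0.0297, 0.04455, 0.61386, 0.05446, 0.05446, 0.05941, 0.0297, 0.0099, 0.0396, 0.03465 (working shown to 5 dp, full precision carried).
The largest proportion is 0.61386, i.e. d = 0.614 to 3 decimal places.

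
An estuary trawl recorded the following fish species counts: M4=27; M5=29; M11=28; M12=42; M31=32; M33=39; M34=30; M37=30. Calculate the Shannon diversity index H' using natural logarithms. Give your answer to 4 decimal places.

Total N = 27+29+28+42+32+39+30+30 = 257, so the proportions are 0.105058, 0.11284, 0.108949, 0.163424, 0.124514, 0.151751, 0.116732, 0.116732 (working shown to 6 dp, full precision carried).
Each pᵢ ln pᵢ term: 0.105058×(-2.253239)=-0.236722, 0.11284×(-2.181780)=-0.246193, 0.108949×(-2.216872)=-0.241527, 0.163424×(-1.811406)=-0.296028, 0.124514×(-2.083340)=-0.259404, 0.151751×(-1.885514)=-0.286129, 0.116732×(-2.147879)=-0.250725, 0.116732×(-2.147879)=-0.250725.
Sum = -2.067452, so H' = 2.0675.

2.0675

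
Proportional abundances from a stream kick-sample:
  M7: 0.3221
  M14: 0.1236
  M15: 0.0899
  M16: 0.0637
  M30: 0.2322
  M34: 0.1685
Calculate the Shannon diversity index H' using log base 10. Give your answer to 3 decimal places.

0.719

Each pᵢ log₁₀ pᵢ term (working shown to 5 dp, full precision carried): 0.3221×(-0.49201)=-0.15848, 0.1236×(-0.90798)=-0.11223, 0.0899×(-1.04624)=-0.09406, 0.0637×(-1.19586)=-0.07618, 0.2322×(-0.63414)=-0.14725, 0.1685×(-0.77340)=-0.13032.
Sum = -0.71850, so H' = 0.719.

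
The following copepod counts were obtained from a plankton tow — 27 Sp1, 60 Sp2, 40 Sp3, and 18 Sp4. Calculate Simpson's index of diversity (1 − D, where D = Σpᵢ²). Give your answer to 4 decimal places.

0.7026

Total N = 27+60+40+18 = 145, so the proportions are 0.186207, 0.413793, 0.275862, 0.124138 (working shown to 6 dp, full precision carried).
D = 0.186207² + 0.413793² + 0.275862² + 0.124138² = 0.034673 + 0.171225 + 0.076100 + 0.015410 = 0.297408.
So 1 − D = 0.702592, i.e. 0.7026 to 4 decimal places.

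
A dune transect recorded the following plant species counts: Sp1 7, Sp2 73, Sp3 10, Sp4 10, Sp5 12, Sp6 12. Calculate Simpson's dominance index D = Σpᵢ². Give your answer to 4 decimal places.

Total N = 7+73+10+10+12+12 = 124, so the proportions are 0.056452, 0.58871, 0.080645, 0.080645, 0.096774, 0.096774 (working shown to 6 dp, full precision carried).
D = 0.056452² + 0.58871² + 0.080645² + 0.080645² + 0.096774² + 0.096774² = 0.003187 + 0.346579 + 0.006504 + 0.006504 + 0.009365 + 0.009365 = 0.381504.
To 4 decimal places, D = 0.3815.

0.3815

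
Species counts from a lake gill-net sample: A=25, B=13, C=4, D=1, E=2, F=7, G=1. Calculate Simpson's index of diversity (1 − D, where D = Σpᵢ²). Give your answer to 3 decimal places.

Total N = 25+13+4+1+2+7+1 = 53, so the proportions are 0.4717, 0.24528, 0.07547, 0.01887, 0.03774, 0.13208, 0.01887 (working shown to 5 dp, full precision carried).
D = 0.4717² + 0.24528² + 0.07547² + 0.01887² + 0.03774² + 0.13208² + 0.01887² = 0.22250 + 0.06016 + 0.00570 + 0.00036 + 0.00142 + 0.01744 + 0.00036 = 0.30794.
So 1 − D = 0.69206, i.e. 0.692 to 3 decimal places.

0.692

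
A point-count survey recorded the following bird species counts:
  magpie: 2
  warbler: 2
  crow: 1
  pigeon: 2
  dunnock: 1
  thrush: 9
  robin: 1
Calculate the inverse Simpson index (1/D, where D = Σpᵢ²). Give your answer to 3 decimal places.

3.375

Total N = 2+2+1+2+1+9+1 = 18, so the proportions are 0.1111111, 0.1111111, 0.0555556, 0.1111111, 0.0555556, 0.5, 0.0555556 (working shown to 7 dp, full precision carried).
D = 0.1111111² + 0.1111111² + 0.0555556² + 0.1111111² + 0.0555556² + 0.5² + 0.0555556² = 0.0123457 + 0.0123457 + 0.0030864 + 0.0123457 + 0.0030864 + 0.2500000 + 0.0030864 = 0.2962963.
So 1/D = 3.37500, i.e. 3.375 to 3 decimal places.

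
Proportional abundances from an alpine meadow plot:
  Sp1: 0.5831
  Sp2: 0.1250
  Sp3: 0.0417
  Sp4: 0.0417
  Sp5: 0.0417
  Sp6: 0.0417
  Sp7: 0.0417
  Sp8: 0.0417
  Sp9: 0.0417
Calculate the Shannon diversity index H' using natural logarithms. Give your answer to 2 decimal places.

Each pᵢ ln pᵢ term (working shown to 4 dp, full precision carried): 0.5831×(-0.5394)=-0.3145, 0.125×(-2.0794)=-0.2599, 0.0417×(-3.1773)=-0.1325, 0.0417×(-3.1773)=-0.1325, 0.0417×(-3.1773)=-0.1325, 0.0417×(-3.1773)=-0.1325, 0.0417×(-3.1773)=-0.1325, 0.0417×(-3.1773)=-0.1325, 0.0417×(-3.1773)=-0.1325.
Sum = -1.5019, so H' = 1.50.

1.50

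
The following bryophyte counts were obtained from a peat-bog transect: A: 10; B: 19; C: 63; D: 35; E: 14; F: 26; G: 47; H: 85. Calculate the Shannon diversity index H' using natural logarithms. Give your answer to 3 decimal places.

Total N = 10+19+63+35+14+26+47+85 = 299, so the proportions are 0.03344, 0.06355, 0.2107, 0.11706, 0.04682, 0.08696, 0.15719, 0.28428 (working shown to 5 dp, full precision carried).
Each pᵢ ln pᵢ term: 0.03344×(-3.39786)=-0.11364, 0.06355×(-2.75600)=-0.17513, 0.2107×(-1.55731)=-0.32813, 0.11706×(-2.14510)=-0.25110, 0.04682×(-3.06139)=-0.14334, 0.08696×(-2.44235)=-0.21238, 0.15719×(-1.85030)=-0.29085, 0.28428×(-1.25779)=-0.35757.
Sum = -1.87213, so H' = 1.872.

1.872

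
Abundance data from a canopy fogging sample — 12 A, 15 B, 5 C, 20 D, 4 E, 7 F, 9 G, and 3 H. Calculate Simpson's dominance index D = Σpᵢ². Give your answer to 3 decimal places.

0.169

Total N = 12+15+5+20+4+7+9+3 = 75, so the proportions are 0.16, 0.2, 0.06667, 0.26667, 0.05333, 0.09333, 0.12, 0.04 (working shown to 5 dp, full precision carried).
D = 0.16² + 0.2² + 0.06667² + 0.26667² + 0.05333² + 0.09333² + 0.12² + 0.04² = 0.02560 + 0.04000 + 0.00444 + 0.07111 + 0.00284 + 0.00871 + 0.01440 + 0.00160 = 0.16871.
To 3 decimal places, D = 0.169.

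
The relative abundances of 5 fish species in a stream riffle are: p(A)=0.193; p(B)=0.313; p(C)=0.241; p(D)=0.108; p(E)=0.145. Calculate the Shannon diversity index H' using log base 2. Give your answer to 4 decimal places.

Each pᵢ log₂ pᵢ term (working shown to 6 dp, full precision carried): 0.193×(-2.373327)=-0.458052, 0.313×(-1.675765)=-0.524515, 0.241×(-2.052895)=-0.494748, 0.108×(-3.210897)=-0.346777, 0.145×(-2.785875)=-0.403952.
Sum = -2.228043, so H' = 2.2280.

2.2280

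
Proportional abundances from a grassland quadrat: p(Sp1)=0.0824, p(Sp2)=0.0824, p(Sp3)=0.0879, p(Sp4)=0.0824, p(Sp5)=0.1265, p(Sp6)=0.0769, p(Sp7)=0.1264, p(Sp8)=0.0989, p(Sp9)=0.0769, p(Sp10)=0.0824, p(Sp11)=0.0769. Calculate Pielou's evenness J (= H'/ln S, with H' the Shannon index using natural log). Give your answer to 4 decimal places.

H' = −Σ pᵢ ln pᵢ = −((-0.205684) + (-0.205684) + (-0.213734) + (-0.205684) + (-0.261540) + (-0.197268) + (-0.261434) + (-0.228820) + (-0.197268) + (-0.205684) + (-0.197268)) = 2.380068 (working shown to 6 dp, full precision carried).
With S = 11 species, ln S = 2.397895, so J = 2.380068/2.397895 = 0.992565, i.e. 0.9926 to 4 decimal places.

0.9926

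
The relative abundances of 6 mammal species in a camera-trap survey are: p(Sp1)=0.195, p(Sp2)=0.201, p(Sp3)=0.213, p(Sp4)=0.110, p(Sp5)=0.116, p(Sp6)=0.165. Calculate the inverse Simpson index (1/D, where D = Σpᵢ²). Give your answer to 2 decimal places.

D = 0.195² + 0.201² + 0.213² + 0.11² + 0.116² + 0.165² = 0.038025 + 0.040401 + 0.045369 + 0.012100 + 0.013456 + 0.027225 = 0.176576 (working shown to 6 dp, full precision carried).
So 1/D = 5.6633, i.e. 5.66 to 2 decimal places.

5.66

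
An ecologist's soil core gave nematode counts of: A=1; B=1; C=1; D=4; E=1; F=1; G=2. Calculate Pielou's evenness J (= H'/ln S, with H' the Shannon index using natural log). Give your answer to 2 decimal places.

0.91

Total N = 1+1+1+4+1+1+2 = 11, so the proportions are 0.0909, 0.0909, 0.0909, 0.3636, 0.0909, 0.0909, 0.1818 (working shown to 4 dp, full precision carried).
H' = −Σ pᵢ ln pᵢ = −((-0.2180) + (-0.2180) + (-0.2180) + (-0.3679) + (-0.2180) + (-0.2180) + (-0.3100)) = 1.7678.
With S = 7 species, ln S = 1.9459, so J = 1.7678/1.9459 = 0.9084, i.e. 0.91 to 2 decimal places.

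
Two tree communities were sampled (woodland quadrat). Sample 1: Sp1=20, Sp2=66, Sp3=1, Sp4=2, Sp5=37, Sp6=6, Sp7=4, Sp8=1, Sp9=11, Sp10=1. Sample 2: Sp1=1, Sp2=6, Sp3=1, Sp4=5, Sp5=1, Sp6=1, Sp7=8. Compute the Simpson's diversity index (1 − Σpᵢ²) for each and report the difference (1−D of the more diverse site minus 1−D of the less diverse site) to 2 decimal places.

Sample 1: N=149, proportions 0.1342, 0.443, 0.0067, 0.0134, 0.2483, 0.0403, 0.0268, 0.0067, 0.0738, 0.0067, giving 1−D = 0.7160 (working shown to 4 dp, full precision carried).
Sample 2: N=23, proportions 0.0435, 0.2609, 0.0435, 0.2174, 0.0435, 0.0435, 0.3478, giving 1−D = 0.7561.
Difference = |0.7160 − 0.7561| = 0.0401, i.e. 0.04 to 2 decimal places.

0.04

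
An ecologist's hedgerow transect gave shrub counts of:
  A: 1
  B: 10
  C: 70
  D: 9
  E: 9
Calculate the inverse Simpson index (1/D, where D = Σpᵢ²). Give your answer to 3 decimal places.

1.898

Total N = 1+10+70+9+9 = 99, so the proportions are 0.010101, 0.10101, 0.707071, 0.090909, 0.090909 (working shown to 6 dp, full precision carried).
D = 0.010101² + 0.10101² + 0.707071² + 0.090909² + 0.090909² = 0.000102 + 0.010203 + 0.499949 + 0.008264 + 0.008264 = 0.526783.
So 1/D = 1.89831, i.e. 1.898 to 3 decimal places.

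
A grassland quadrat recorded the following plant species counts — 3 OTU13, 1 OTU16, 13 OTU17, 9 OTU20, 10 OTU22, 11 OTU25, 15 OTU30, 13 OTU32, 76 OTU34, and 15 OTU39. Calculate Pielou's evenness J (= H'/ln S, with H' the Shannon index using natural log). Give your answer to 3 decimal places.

0.782

Total N = 3+1+13+9+10+11+15+13+76+15 = 166, so the proportions are 0.01807, 0.00602, 0.07831, 0.05422, 0.06024, 0.06627, 0.09036, 0.07831, 0.45783, 0.09036 (working shown to 5 dp, full precision carried).
H' = −Σ pᵢ ln pᵢ = −((-0.07253) + (-0.03080) + (-0.19947) + (-0.15803) + (-0.16924) + (-0.17985) + (-0.21722) + (-0.19947) + (-0.35768) + (-0.21722)) = 1.80151.
With S = 10 species, ln S = 2.30259, so J = 1.80151/2.30259 = 0.78239, i.e. 0.782 to 3 decimal places.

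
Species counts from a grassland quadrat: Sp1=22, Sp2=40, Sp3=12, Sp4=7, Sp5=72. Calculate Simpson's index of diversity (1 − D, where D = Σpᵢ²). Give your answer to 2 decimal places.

0.68

Total N = 22+40+12+7+72 = 153, so the proportions are 0.1438, 0.2614, 0.0784, 0.0458, 0.4706 (working shown to 4 dp, full precision carried).
D = 0.1438² + 0.2614² + 0.0784² + 0.0458² + 0.4706² = 0.0207 + 0.0683 + 0.0062 + 0.0021 + 0.2215 = 0.3187.
So 1 − D = 0.6813, i.e. 0.68 to 2 decimal places.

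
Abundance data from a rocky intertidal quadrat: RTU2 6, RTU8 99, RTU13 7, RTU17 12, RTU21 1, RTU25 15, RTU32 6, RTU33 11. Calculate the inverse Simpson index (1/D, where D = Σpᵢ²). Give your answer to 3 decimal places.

Total N = 6+99+7+12+1+15+6+11 = 157, so the proportions are 0.038217, 0.630573, 0.044586, 0.076433, 0.006369, 0.095541, 0.038217, 0.070064 (working shown to 6 dp, full precision carried).
D = 0.038217² + 0.630573² + 0.044586² + 0.076433² + 0.006369² + 0.095541² + 0.038217² + 0.070064² = 0.001461 + 0.397623 + 0.001988 + 0.005842 + 0.000041 + 0.009128 + 0.001461 + 0.004909 = 0.422451.
So 1/D = 2.36714, i.e. 2.367 to 3 decimal places.

2.367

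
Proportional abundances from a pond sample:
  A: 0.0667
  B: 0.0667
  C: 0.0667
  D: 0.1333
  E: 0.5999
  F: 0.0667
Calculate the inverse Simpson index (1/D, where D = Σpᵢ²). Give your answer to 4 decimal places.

D = 0.0667² + 0.0667² + 0.0667² + 0.1333² + 0.5999² + 0.0667² = 0.0044489 + 0.0044489 + 0.0044489 + 0.0177689 + 0.3598800 + 0.0044489 = 0.3954445 (working shown to 7 dp, full precision carried).
So 1/D = 2.528800, i.e. 2.5288 to 4 decimal places.

2.5288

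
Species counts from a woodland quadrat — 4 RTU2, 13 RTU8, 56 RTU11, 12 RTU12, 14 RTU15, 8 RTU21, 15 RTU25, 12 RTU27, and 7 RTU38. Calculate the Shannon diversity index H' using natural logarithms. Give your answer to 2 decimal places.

1.89

Total N = 4+13+56+12+14+8+15+12+7 = 141, so the proportions are 0.0284, 0.0922, 0.3972, 0.0851, 0.0993, 0.0567, 0.1064, 0.0851, 0.0496 (working shown to 4 dp, full precision carried).
Each pᵢ ln pᵢ term: 0.0284×(-3.5625)=-0.1011, 0.0922×(-2.3838)=-0.2198, 0.3972×(-0.9234)=-0.3667, 0.0851×(-2.4639)=-0.2097, 0.0993×(-2.3097)=-0.2293, 0.0567×(-2.8693)=-0.1628, 0.1064×(-2.2407)=-0.2384, 0.0851×(-2.4639)=-0.2097, 0.0496×(-3.0028)=-0.1491.
Sum = -1.8866, so H' = 1.89.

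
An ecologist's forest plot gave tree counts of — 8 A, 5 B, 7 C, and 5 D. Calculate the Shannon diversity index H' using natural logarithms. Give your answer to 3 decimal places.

1.365

Total N = 8+5+7+5 = 25, so the proportions are 0.32, 0.2, 0.28, 0.2 (working shown to 5 dp, full precision carried).
Each pᵢ ln pᵢ term: 0.32×(-1.13943)=-0.36462, 0.2×(-1.60944)=-0.32189, 0.28×(-1.27297)=-0.35643, 0.2×(-1.60944)=-0.32189.
Sum = -1.36482, so H' = 1.365.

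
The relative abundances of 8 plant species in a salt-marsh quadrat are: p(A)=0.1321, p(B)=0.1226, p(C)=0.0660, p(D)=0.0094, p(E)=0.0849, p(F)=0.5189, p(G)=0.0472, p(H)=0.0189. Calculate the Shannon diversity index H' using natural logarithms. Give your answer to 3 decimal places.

Each pᵢ ln pᵢ term (working shown to 5 dp, full precision carried): 0.1321×(-2.02420)=-0.26740, 0.1226×(-2.09883)=-0.25732, 0.066×(-2.71810)=-0.17939, 0.0094×(-4.66705)=-0.04387, 0.0849×(-2.46628)=-0.20939, 0.5189×(-0.65604)=-0.34042, 0.0472×(-3.05336)=-0.14412, 0.0189×(-3.96859)=-0.07501.
Sum = -1.51691, so H' = 1.517.

1.517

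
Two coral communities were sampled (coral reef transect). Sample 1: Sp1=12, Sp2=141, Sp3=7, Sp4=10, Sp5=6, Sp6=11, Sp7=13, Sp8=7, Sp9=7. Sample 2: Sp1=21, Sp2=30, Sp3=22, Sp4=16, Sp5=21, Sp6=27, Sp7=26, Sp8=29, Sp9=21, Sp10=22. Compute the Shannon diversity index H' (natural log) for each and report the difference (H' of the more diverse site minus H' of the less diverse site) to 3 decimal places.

Sample 1: N=214, proportions 0.05607, 0.65888, 0.03271, 0.04673, 0.02804, 0.0514, 0.06075, 0.03271, 0.03271, giving H' = 1.33815 (working shown to 5 dp, full precision carried).
Sample 2: N=235, proportions 0.08936, 0.12766, 0.09362, 0.06809, 0.08936, 0.11489, 0.11064, 0.1234, 0.08936, 0.09362, giving H' = 2.28700.
Difference = |1.33815 − 2.28700| = 0.94885, i.e. 0.949 to 3 decimal places.

0.949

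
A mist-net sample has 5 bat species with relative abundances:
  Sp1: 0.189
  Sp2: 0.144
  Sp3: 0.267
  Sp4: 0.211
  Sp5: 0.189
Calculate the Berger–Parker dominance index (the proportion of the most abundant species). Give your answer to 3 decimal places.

0.267

The largest proportion is 0.267, i.e. d = 0.267 to 3 decimal places.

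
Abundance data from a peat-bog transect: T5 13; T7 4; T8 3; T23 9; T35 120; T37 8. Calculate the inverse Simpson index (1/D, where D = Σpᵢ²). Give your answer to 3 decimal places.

1.672

Total N = 13+4+3+9+120+8 = 157, so the proportions are 0.082803, 0.025478, 0.019108, 0.057325, 0.764331, 0.050955 (working shown to 6 dp, full precision carried).
D = 0.082803² + 0.025478² + 0.019108² + 0.057325² + 0.764331² + 0.050955² = 0.006856 + 0.000649 + 0.000365 + 0.003286 + 0.584202 + 0.002596 = 0.597955.
So 1/D = 1.67237, i.e. 1.672 to 3 decimal places.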